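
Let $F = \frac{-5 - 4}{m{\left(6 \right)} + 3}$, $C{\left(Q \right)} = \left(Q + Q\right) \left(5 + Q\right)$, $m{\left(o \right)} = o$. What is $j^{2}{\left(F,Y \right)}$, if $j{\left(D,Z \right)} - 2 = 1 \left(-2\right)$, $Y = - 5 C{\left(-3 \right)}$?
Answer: $0$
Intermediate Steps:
$C{\left(Q \right)} = 2 Q \left(5 + Q\right)$
$F = -1$ ($F = \frac{-5 - 4}{6 + 3} = - \frac{9}{9} = \left(-9\right) \frac{1}{9} = -1$)
$Y = 60$ ($Y = - 5 \cdot 2 \left(-3\right) \left(5 - 3\right) = - 5 \cdot 2 \left(-3\right) 2 = \left(-5\right) \left(-12\right) = 60$)
$j{\left(D,Z \right)} = 0$ ($j{\left(D,Z \right)} = 2 + 1 \left(-2\right) = 2 - 2 = 0$)
$j^{2}{\left(F,Y \right)} = 0^{2} = 0$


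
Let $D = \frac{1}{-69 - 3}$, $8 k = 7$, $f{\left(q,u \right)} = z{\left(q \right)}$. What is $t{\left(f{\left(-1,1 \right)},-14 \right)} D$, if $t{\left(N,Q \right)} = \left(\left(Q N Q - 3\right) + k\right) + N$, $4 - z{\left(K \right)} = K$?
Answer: $- \frac{2621}{192} \approx -13.651$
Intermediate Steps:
$z{\left(K \right)} = 4 - K$
$f{\left(q,u \right)} = 4 - q$
$k = \frac{7}{8}$ ($k = \frac{1}{8} \cdot 7 = \frac{7}{8} \approx 0.875$)
$t{\left(N,Q \right)} = - \frac{17}{8} + N + N Q^{2}$ ($t{\left(N,Q \right)} = \left(\left(Q N Q - 3\right) + \frac{7}{8}\right) + N = \left(\left(N Q Q - 3\right) + \frac{7}{8}\right) + N = \left(\left(N Q^{2} - 3\right) + \frac{7}{8}\right) + N = \left(\left(-3 + N Q^{2}\right) + \frac{7}{8}\right) + N = \left(- \frac{17}{8} + N Q^{2}\right) + N = - \frac{17}{8} + N + N Q^{2}$)
$D = - \frac{1}{72}$ ($D = \frac{1}{-69 - 3} = \frac{1}{-72} = - \frac{1}{72} \approx -0.013889$)
$t{\left(f{\left(-1,1 \right)},-14 \right)} D = \left(- \frac{17}{8} + \left(4 - -1\right) + \left(4 - -1\right) \left(-14\right)^{2}\right) \left(- \frac{1}{72}\right) = \left(- \frac{17}{8} + \left(4 + 1\right) + \left(4 + 1\right) 196\right) \left(- \frac{1}{72}\right) = \left(- \frac{17}{8} + 5 + 5 \cdot 196\right) \left(- \frac{1}{72}\right) = \left(- \frac{17}{8} + 5 + 980\right) \left(- \frac{1}{72}\right) = \frac{7863}{8} \left(- \frac{1}{72}\right) = - \frac{2621}{192}$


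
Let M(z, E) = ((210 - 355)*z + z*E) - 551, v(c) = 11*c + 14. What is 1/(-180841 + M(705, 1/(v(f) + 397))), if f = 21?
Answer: -214/60693803 ≈ -3.5259e-6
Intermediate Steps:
v(c) = 14 + 11*c
M(z, E) = -551 - 145*z + E*z (M(z, E) = (-145*z + E*z) - 551 = -551 - 145*z + E*z)
1/(-180841 + M(705, 1/(v(f) + 397))) = 1/(-180841 + (-551 - 145*705 + 705/((14 + 11*21) + 397))) = 1/(-180841 + (-551 - 102225 + 705/((14 + 231) + 397))) = 1/(-180841 + (-551 - 102225 + 705/(245 + 397))) = 1/(-180841 + (-551 - 102225 + 705/642)) = 1/(-180841 + (-551 - 102225 + (1/642)*705)) = 1/(-180841 + (-551 - 102225 + 235/214)) = 1/(-180841 - 21993829/214) = 1/(-60693803/214) = -214/60693803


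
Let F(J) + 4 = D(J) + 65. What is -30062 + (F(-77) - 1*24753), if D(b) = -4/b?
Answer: -4216054/77 ≈ -54754.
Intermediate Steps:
F(J) = 61 - 4/J (F(J) = -4 + (-4/J + 65) = -4 + (65 - 4/J) = 61 - 4/J)
-30062 + (F(-77) - 1*24753) = -30062 + ((61 - 4/(-77)) - 1*24753) = -30062 + ((61 - 4*(-1/77)) - 24753) = -30062 + ((61 + 4/77) - 24753) = -30062 + (4701/77 - 24753) = -30062 - 1901280/77 = -4216054/77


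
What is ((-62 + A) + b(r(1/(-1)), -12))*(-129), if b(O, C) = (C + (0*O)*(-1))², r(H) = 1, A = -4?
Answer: -10062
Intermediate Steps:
b(O, C) = C² (b(O, C) = (C + 0*(-1))² = (C + 0)² = C²)
((-62 + A) + b(r(1/(-1)), -12))*(-129) = ((-62 - 4) + (-12)²)*(-129) = (-66 + 144)*(-129) = 78*(-129) = -10062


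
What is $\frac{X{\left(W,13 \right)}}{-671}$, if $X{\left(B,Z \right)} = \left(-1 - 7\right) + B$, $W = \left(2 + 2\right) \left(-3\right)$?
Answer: $\frac{20}{671} \approx 0.029806$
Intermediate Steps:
$W = -12$ ($W = 4 \left(-3\right) = -12$)
$X{\left(B,Z \right)} = -8 + B$
$\frac{X{\left(W,13 \right)}}{-671} = \frac{-8 - 12}{-671} = \left(-20\right) \left(- \frac{1}{671}\right) = \frac{20}{671}$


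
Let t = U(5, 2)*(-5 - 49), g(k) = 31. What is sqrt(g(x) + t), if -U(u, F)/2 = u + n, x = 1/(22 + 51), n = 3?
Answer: sqrt(895) ≈ 29.917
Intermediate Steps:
x = 1/73 ≈ 0.013699
U(u, F) = -6 - 2*u (U(u, F) = -2*(u + 3) = -2*(3 + u) = -6 - 2*u)
t = 864 (t = (-6 - 2*5)*(-5 - 49) = (-6 - 10)*(-54) = -16*(-54) = 864)
sqrt(g(x) + t) = sqrt(31 + 864) = sqrt(895)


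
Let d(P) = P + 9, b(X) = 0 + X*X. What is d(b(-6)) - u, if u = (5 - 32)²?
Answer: -684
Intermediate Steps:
b(X) = X² (b(X) = 0 + X² = X²)
d(P) = 9 + P
u = 729 (u = (-27)² = 729)
d(b(-6)) - u = (9 + (-6)²) - 1*729 = (9 + 36) - 729 = 45 - 729 = -684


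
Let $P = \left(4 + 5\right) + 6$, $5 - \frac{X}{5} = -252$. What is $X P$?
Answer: $19275$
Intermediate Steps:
$X = 1285$ ($X = 25 - -1260 = 25 + 1260 = 1285$)
$P = 15$ ($P = 9 + 6 = 15$)
$X P = 1285 \cdot 15 = 19275$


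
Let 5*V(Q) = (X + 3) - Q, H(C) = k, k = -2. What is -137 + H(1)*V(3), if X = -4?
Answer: -677/5 ≈ -135.40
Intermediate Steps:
H(C) = -2
V(Q) = -⅕ - Q/5 (V(Q) = ((-4 + 3) - Q)/5 = (-1 - Q)/5 = -⅕ - Q/5)
-137 + H(1)*V(3) = -137 - 2*(-⅕ - ⅕*3) = -137 - 2*(-⅕ - ⅗) = -137 - 2*(-⅘) = -137 + 8/5 = -677/5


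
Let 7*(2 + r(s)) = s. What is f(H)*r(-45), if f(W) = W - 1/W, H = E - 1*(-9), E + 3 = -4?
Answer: -177/14 ≈ -12.643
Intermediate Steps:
E = -7 (E = -3 - 4 = -7)
H = 2 (H = -7 - 1*(-9) = -7 + 9 = 2)
r(s) = -2 + s/7
f(H)*r(-45) = (2 - 1/2)*(-2 + (⅐)*(-45)) = (2 - 1*½)*(-2 - 45/7) = (2 - ½)*(-59/7) = (3/2)*(-59/7) = -177/14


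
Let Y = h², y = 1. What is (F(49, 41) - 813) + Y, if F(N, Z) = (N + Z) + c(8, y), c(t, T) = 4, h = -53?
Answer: 2090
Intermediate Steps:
Y = 2809 (Y = (-53)² = 2809)
F(N, Z) = 4 + N + Z (F(N, Z) = (N + Z) + 4 = 4 + N + Z)
(F(49, 41) - 813) + Y = ((4 + 49 + 41) - 813) + 2809 = (94 - 813) + 2809 = -719 + 2809 = 2090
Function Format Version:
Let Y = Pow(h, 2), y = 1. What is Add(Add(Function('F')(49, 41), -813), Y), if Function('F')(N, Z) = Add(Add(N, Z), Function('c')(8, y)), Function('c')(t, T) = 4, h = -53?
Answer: 2090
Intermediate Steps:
Y = 2809 (Y = Pow(-53, 2) = 2809)
Function('F')(N, Z) = Add(4, N, Z) (Function('F')(N, Z) = Add(Add(N, Z), 4) = Add(4, N, Z))
Add(Add(Function('F')(49, 41), -813), Y) = Add(Add(Add(4, 49, 41), -813), 2809) = Add(Add(94, -813), 2809) = Add(-719, 2809) = 2090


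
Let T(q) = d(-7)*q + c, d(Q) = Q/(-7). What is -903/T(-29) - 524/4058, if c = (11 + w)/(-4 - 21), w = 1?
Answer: 45611581/1495373 ≈ 30.502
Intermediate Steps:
d(Q) = -Q/7 (d(Q) = Q*(-⅐) = -Q/7)
c = -12/25 (c = (11 + 1)/(-4 - 21) = 12/(-25) = 12*(-1/25) = -12/25 ≈ -0.48000)
T(q) = -12/25 + q (T(q) = (-⅐*(-7))*q - 12/25 = 1*q - 12/25 = q - 12/25 = -12/25 + q)
-903/T(-29) - 524/4058 = -903/(-12/25 - 29) - 524/4058 = -903/(-737/25) - 524*1/4058 = -903*(-25/737) - 262/2029 = 22575/737 - 262/2029 = 45611581/1495373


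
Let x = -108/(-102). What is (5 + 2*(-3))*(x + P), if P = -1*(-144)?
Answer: -2466/17 ≈ -145.06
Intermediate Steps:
x = 18/17 (x = -108*(-1/102) = 18/17 ≈ 1.0588)
P = 144
(5 + 2*(-3))*(x + P) = (5 + 2*(-3))*(18/17 + 144) = (5 - 6)*(2466/17) = -1*2466/17 = -2466/17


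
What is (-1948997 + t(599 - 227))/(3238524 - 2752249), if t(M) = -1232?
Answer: -1950229/486275 ≈ -4.0105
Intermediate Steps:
(-1948997 + t(599 - 227))/(3238524 - 2752249) = (-1948997 - 1232)/(3238524 - 2752249) = -1950229/486275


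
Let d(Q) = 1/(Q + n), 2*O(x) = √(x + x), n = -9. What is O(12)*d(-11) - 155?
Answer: -155 - √6/20 ≈ -155.12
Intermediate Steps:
O(x) = √2*√x/2 (O(x) = √(x + x)/2 = √(2*x)/2 = (√2*√x)/2 = √2*√x/2)
d(Q) = 1/(-9 + Q) (d(Q) = 1/(Q - 9) = 1/(-9 + Q))
O(12)*d(-11) - 155 = (√2*√12/2)/(-9 - 11) - 155 = (√2*(2*√3)/2)/(-20) - 155 = √6*(-1/20) - 155 = -√6/20 - 155 = -155 - √6/20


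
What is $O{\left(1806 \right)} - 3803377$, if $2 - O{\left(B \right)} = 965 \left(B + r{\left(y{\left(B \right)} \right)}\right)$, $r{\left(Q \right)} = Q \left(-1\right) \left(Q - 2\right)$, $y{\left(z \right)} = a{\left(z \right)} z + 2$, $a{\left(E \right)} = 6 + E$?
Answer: $10334261746431355$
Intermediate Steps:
$y{\left(z \right)} = 2 + z \left(6 + z\right)$ ($y{\left(z \right)} = \left(6 + z\right) z + 2 = z \left(6 + z\right) + 2 = 2 + z \left(6 + z\right)$)
$r{\left(Q \right)} = - Q \left(-2 + Q\right)$
$O{\left(B \right)} = 2 - 965 B + 965 B \left(2 + B \left(6 + B\right)\right) \left(6 + B\right)$ ($O{\left(B \right)} = 2 - 965 \left(B + \left(2 + B \left(6 + B\right)\right) \left(2 - \left(2 + B \left(6 + B\right)\right)\right)\right) = 2 - 965 \left(B + \left(2 + B \left(6 + B\right)\right) \left(- B \left(6 + B\right)\right)\right) = 2 - 965 \left(B - B \left(2 + B \left(6 + B\right)\right) \left(6 + B\right)\right) = 2 - \left(965 B - 965 B \left(2 + B \left(6 + B\right)\right) \left(6 + B\right)\right) = 2 + \left(- 965 B + 965 B \left(2 + B \left(6 + B\right)\right) \left(6 + B\right)\right) = 2 - 965 B + 965 B \left(2 + B \left(6 + B\right)\right) \left(6 + B\right)$)
$O{\left(1806 \right)} - 3803377 = \left(2 - 1742790 + 965 \cdot 1806 \left(2 + 1806 \left(6 + 1806\right)\right) \left(6 + 1806\right)\right) - 3803377 = \left(2 - 1742790 + 965 \cdot 1806 \left(2 + 1806 \cdot 1812\right) 1812\right) - 3803377 = \left(2 - 1742790 + 965 \cdot 1806 \left(2 + 3272472\right) 1812\right) - 3803377 = \left(2 - 1742790 + 965 \cdot 1806 \cdot 3272474 \cdot 1812\right) - 3803377 = \left(2 - 1742790 + 10334261751977520\right) - 3803377 = 10334261750234732 - 3803377 = 10334261746431355$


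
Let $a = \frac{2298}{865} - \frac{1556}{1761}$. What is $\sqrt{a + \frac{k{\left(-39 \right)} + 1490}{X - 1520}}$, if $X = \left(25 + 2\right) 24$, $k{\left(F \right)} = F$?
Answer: $\frac{\sqrt{48108306923071170}}{664143540} \approx 0.33025$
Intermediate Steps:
$X = 648$ ($X = 27 \cdot 24 = 648$)
$a = \frac{2700838}{1523265}$ ($a = 2298 \cdot \frac{1}{865} - \frac{1556}{1761} = \frac{2298}{865} - \frac{1556}{1761} = \frac{2700838}{1523265} \approx 1.7731$)
$\sqrt{a + \frac{k{\left(-39 \right)} + 1490}{X - 1520}} = \sqrt{\frac{2700838}{1523265} + \frac{-39 + 1490}{648 - 1520}} = \sqrt{\frac{2700838}{1523265} + \frac{1451}{-872}} = \sqrt{\frac{2700838}{1523265} + 1451 \left(- \frac{1}{872}\right)} = \sqrt{\frac{2700838}{1523265} - \frac{1451}{872}} = \sqrt{\frac{144873221}{1328287080}} = \frac{\sqrt{48108306923071170}}{664143540}$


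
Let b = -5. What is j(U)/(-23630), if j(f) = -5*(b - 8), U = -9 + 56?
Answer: -13/4726 ≈ -0.0027507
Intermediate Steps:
U = 47
j(f) = 65 (j(f) = -5*(-5 - 8) = -5*(-13) = 65)
j(U)/(-23630) = 65/(-23630) = 65*(-1/23630) = -13/4726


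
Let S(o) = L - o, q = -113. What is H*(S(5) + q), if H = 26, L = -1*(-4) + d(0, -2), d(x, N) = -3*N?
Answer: -2808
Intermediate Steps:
L = 10 (L = -1*(-4) - 3*(-2) = 4 + 6 = 10)
S(o) = 10 - o
H*(S(5) + q) = 26*((10 - 1*5) - 113) = 26*((10 - 5) - 113) = 26*(5 - 113) = 26*(-108) = -2808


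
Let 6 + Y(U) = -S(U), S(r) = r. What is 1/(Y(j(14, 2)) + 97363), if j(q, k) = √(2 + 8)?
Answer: 97357/9478385439 + √10/9478385439 ≈ 1.0272e-5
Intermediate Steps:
j(q, k) = √10
Y(U) = -6 - U
1/(Y(j(14, 2)) + 97363) = 1/((-6 - √10) + 97363) = 1/(97357 - √10)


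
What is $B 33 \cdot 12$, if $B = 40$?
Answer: $15840$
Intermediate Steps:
$B 33 \cdot 12 = 40 \cdot 33 \cdot 12 = 1320 \cdot 12 = 15840$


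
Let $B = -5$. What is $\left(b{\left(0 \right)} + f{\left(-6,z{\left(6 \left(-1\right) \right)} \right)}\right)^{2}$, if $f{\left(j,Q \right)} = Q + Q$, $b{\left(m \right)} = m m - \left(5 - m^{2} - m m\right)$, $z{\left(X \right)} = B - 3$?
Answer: $441$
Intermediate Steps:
$z{\left(X \right)} = -8$ ($z{\left(X \right)} = -5 - 3 = -8$)
$b{\left(m \right)} = -5 + 3 m^{2}$ ($b{\left(m \right)} = m^{2} + \left(\left(m^{2} + m^{2}\right) - 5\right) = m^{2} + \left(2 m^{2} - 5\right) = m^{2} + \left(-5 + 2 m^{2}\right) = -5 + 3 m^{2}$)
$f{\left(j,Q \right)} = 2 Q$
$\left(b{\left(0 \right)} + f{\left(-6,z{\left(6 \left(-1\right) \right)} \right)}\right)^{2} = \left(\left(-5 + 3 \cdot 0^{2}\right) + 2 \left(-8\right)\right)^{2} = \left(\left(-5 + 3 \cdot 0\right) - 16\right)^{2} = \left(\left(-5 + 0\right) - 16\right)^{2} = \left(-5 - 16\right)^{2} = \left(-21\right)^{2} = 441$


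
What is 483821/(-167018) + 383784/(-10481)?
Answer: -69169764013/1750515658 ≈ -39.514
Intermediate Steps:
483821/(-167018) + 383784/(-10481) = 483821*(-1/167018) + 383784*(-1/10481) = -483821/167018 - 383784/10481 = -69169764013/1750515658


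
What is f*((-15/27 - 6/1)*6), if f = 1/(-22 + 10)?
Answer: 59/18 ≈ 3.2778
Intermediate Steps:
f = -1/12 (f = 1/(-12) = -1/12 ≈ -0.083333)
f*((-15/27 - 6/1)*6) = -(-15/27 - 6/1)*6/12 = -(-15*1/27 - 6*1)*6/12 = -(-5/9 - 6)*6/12 = -(-59)*6/108 = -1/12*(-118/3) = 59/18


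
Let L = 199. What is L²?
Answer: 39601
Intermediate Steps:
L² = 199² = 39601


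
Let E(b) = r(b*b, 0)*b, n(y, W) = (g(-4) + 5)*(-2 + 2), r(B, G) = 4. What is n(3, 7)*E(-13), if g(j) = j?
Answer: 0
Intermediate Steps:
n(y, W) = 0 (n(y, W) = (-4 + 5)*(-2 + 2) = 1*0 = 0)
E(b) = 4*b
n(3, 7)*E(-13) = 0*(4*(-13)) = 0*(-52) = 0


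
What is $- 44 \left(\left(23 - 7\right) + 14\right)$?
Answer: $-1320$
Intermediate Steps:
$- 44 \left(\left(23 - 7\right) + 14\right) = - 44 \left(16 + 14\right) = \left(-44\right) 30 = -1320$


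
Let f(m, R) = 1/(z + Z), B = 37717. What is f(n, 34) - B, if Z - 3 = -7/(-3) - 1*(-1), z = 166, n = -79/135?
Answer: -19499686/517 ≈ -37717.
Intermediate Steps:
n = -79/135 (n = -79*1/135 = -79/135 ≈ -0.58519)
Z = 19/3 (Z = 3 + (-7/(-3) - 1*(-1)) = 3 + (-7*(-⅓) + 1) = 3 + (7/3 + 1) = 3 + 10/3 = 19/3 ≈ 6.3333)
f(m, R) = 3/517 (f(m, R) = 1/(166 + 19/3) = 1/(517/3) = 3/517)
f(n, 34) - B = 3/517 - 1*37717 = 3/517 - 37717 = -19499686/517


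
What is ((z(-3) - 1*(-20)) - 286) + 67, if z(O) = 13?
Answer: -186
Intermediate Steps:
((z(-3) - 1*(-20)) - 286) + 67 = ((13 - 1*(-20)) - 286) + 67 = ((13 + 20) - 286) + 67 = (33 - 286) + 67 = -253 + 67 = -186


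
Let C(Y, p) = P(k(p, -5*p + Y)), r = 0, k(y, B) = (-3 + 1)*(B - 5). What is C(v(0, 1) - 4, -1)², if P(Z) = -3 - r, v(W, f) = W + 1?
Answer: 9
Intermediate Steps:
k(y, B) = 10 - 2*B (k(y, B) = -2*(-5 + B) = 10 - 2*B)
v(W, f) = 1 + W
P(Z) = -3 (P(Z) = -3 - 1*0 = -3 + 0 = -3)
C(Y, p) = -3
C(v(0, 1) - 4, -1)² = (-3)² = 9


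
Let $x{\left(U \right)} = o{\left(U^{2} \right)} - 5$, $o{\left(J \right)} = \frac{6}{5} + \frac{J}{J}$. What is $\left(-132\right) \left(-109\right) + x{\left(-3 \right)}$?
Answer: $\frac{71926}{5} \approx 14385.0$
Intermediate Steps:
$o{\left(J \right)} = \frac{11}{5}$ ($o{\left(J \right)} = 6 \cdot \frac{1}{5} + 1 = \frac{6}{5} + 1 = \frac{11}{5}$)
$x{\left(U \right)} = - \frac{14}{5}$ ($x{\left(U \right)} = \frac{11}{5} - 5 = - \frac{14}{5}$)
$\left(-132\right) \left(-109\right) + x{\left(-3 \right)} = \left(-132\right) \left(-109\right) - \frac{14}{5} = 14388 - \frac{14}{5} = \frac{71926}{5}$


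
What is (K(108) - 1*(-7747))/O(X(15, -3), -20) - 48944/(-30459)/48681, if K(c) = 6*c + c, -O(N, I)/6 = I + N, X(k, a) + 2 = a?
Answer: 4202679862279/74138728950 ≈ 56.687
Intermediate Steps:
X(k, a) = -2 + a
O(N, I) = -6*I - 6*N (O(N, I) = -6*(I + N) = -6*I - 6*N)
K(c) = 7*c
(K(108) - 1*(-7747))/O(X(15, -3), -20) - 48944/(-30459)/48681 = (7*108 - 1*(-7747))/(-6*(-20) - 6*(-2 - 3)) - 48944/(-30459)/48681 = (756 + 7747)/(120 - 6*(-5)) - 48944*(-1/30459)*(1/48681) = 8503/(120 + 30) + (48944/30459)*(1/48681) = 8503/150 + 48944/1482774579 = 4202679862279/74138728950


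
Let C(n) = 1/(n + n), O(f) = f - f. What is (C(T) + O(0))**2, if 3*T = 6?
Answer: 1/16 ≈ 0.062500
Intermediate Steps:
T = 2 (T = (1/3)*6 = 2)
O(f) = 0
C(n) = 1/(2*n)
(C(T) + O(0))**2 = ((1/2)/2 + 0)**2 = ((1/2)*(1/2) + 0)**2 = (1/4 + 0)**2 = (1/4)**2 = 1/16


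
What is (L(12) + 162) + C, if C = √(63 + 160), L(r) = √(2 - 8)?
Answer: 162 + √223 + I*√6 ≈ 176.93 + 2.4495*I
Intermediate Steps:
L(r) = I*√6 (L(r) = √(-6) = I*√6)
C = √223 ≈ 14.933
(L(12) + 162) + C = (I*√6 + 162) + √223 = (162 + I*√6) + √223 = 162 + √223 + I*√6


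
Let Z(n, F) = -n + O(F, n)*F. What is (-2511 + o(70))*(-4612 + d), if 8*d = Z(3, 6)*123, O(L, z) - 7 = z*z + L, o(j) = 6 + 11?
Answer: 26223163/4 ≈ 6.5558e+6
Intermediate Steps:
o(j) = 17
O(L, z) = 7 + L + z² (O(L, z) = 7 + (z*z + L) = 7 + (z² + L) = 7 + (L + z²) = 7 + L + z²)
Z(n, F) = -n + F*(7 + F + n²) (Z(n, F) = -n + (7 + F + n²)*F = -n + F*(7 + F + n²))
d = 15867/8 (d = ((-1*3 + 6*(7 + 6 + 3²))*123)/8 = ((-3 + 6*(7 + 6 + 9))*123)/8 = ((-3 + 6*22)*123)/8 = ((-3 + 132)*123)/8 = (129*123)/8 = (⅛)*15867 = 15867/8 ≈ 1983.4)
(-2511 + o(70))*(-4612 + d) = (-2511 + 17)*(-4612 + 15867/8) = -2494*(-21029/8) = 26223163/4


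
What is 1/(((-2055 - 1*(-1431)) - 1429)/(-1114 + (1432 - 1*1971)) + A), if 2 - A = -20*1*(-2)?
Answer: -1653/60761 ≈ -0.027205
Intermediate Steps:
A = -38 (A = 2 - (-20*1)*(-2) = 2 - (-20)*(-2) = 2 - 1*40 = 2 - 40 = -38)
1/(((-2055 - 1*(-1431)) - 1429)/(-1114 + (1432 - 1*1971)) + A) = 1/(((-2055 - 1*(-1431)) - 1429)/(-1114 + (1432 - 1*1971)) - 38) = 1/(((-2055 + 1431) - 1429)/(-1114 + (1432 - 1971)) - 38) = 1/((-624 - 1429)/(-1114 - 539) - 38) = 1/(-2053/(-1653) - 38) = 1/(-2053*(-1/1653) - 38) = 1/(2053/1653 - 38) = 1/(-60761/1653) = -1653/60761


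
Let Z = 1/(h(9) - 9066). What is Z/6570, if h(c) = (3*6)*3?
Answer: -1/59208840 ≈ -1.6889e-8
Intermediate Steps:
h(c) = 54 (h(c) = 18*3 = 54)
Z = -1/9012 (Z = 1/(54 - 9066) = 1/(-9012) = -1/9012 ≈ -0.00011096)
Z/6570 = -1/9012/6570 = -1/9012*1/6570 = -1/59208840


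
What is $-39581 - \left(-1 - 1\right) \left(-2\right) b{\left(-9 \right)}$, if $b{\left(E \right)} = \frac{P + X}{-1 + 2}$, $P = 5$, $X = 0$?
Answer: $-39601$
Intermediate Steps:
$b{\left(E \right)} = 5$ ($b{\left(E \right)} = \frac{5 + 0}{-1 + 2} = \frac{5}{1} = 5 \cdot 1 = 5$)
$-39581 - \left(-1 - 1\right) \left(-2\right) b{\left(-9 \right)} = -39581 - \left(-1 - 1\right) \left(-2\right) 5 = -39581 - \left(-2\right) \left(-2\right) 5 = -39581 - 4 \cdot 5 = -39581 - 20 = -39601$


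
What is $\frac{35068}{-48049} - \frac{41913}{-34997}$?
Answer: $\frac{786602941}{1681570853} \approx 0.46778$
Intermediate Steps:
$\frac{35068}{-48049} - \frac{41913}{-34997} = 35068 \left(- \frac{1}{48049}\right) - - \frac{41913}{34997} = - \frac{35068}{48049} + \frac{41913}{34997} = \frac{786602941}{1681570853}$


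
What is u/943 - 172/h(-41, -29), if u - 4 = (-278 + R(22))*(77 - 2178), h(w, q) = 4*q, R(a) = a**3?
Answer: -631793065/27347 ≈ -23103.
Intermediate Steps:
u = -21787366 (u = 4 + (-278 + 22**3)*(77 - 2178) = 4 + (-278 + 10648)*(-2101) = 4 + 10370*(-2101) = 4 - 21787370 = -21787366)
u/943 - 172/h(-41, -29) = -21787366/943 - 172/(4*(-29)) = -21787366*1/943 - 172/(-116) = -21787366/943 - 172*(-1/116) = -21787366/943 + 43/29 = -631793065/27347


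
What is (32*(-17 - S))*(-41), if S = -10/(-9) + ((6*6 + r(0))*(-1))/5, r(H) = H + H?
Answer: 644192/45 ≈ 14315.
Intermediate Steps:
r(H) = 2*H
S = -274/45 (S = -10/(-9) + ((6*6 + 2*0)*(-1))/5 = -10*(-1/9) + ((36 + 0)*(-1))*(1/5) = 10/9 + (36*(-1))*(1/5) = 10/9 - 36*1/5 = 10/9 - 36/5 = -274/45 ≈ -6.0889)
(32*(-17 - S))*(-41) = (32*(-17 - 1*(-274/45)))*(-41) = (32*(-17 + 274/45))*(-41) = (32*(-491/45))*(-41) = -15712/45*(-41) = 644192/45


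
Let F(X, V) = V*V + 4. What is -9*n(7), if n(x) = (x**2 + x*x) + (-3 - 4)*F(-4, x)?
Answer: 2457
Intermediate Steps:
F(X, V) = 4 + V**2 (F(X, V) = V**2 + 4 = 4 + V**2)
n(x) = -28 - 5*x**2 (n(x) = (x**2 + x*x) + (-3 - 4)*(4 + x**2) = (x**2 + x**2) - 7*(4 + x**2) = 2*x**2 + (-28 - 7*x**2) = -28 - 5*x**2)
-9*n(7) = -9*(-28 - 5*7**2) = -9*(-28 - 5*49) = -9*(-28 - 245) = -9*(-273) = 2457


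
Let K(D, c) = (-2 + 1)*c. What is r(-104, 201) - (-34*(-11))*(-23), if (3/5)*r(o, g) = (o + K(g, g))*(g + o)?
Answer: -122119/3 ≈ -40706.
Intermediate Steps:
K(D, c) = -c
r(o, g) = 5*(g + o)*(o - g)/3 (r(o, g) = 5*((o - g)*(g + o))/3 = 5*((g + o)*(o - g))/3 = 5*(g + o)*(o - g)/3)
r(-104, 201) - (-34*(-11))*(-23) = (-5/3*201**2 + (5/3)*(-104)**2) - (-34*(-11))*(-23) = (-5/3*40401 + (5/3)*10816) - 374*(-23) = (-67335 + 54080/3) - 1*(-8602) = -147925/3 + 8602 = -122119/3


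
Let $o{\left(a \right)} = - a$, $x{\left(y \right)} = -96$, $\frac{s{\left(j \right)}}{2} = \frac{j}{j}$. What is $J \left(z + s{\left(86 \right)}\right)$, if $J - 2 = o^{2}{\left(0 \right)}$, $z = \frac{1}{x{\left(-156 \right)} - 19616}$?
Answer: $\frac{39423}{9856} \approx 3.9999$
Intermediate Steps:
$s{\left(j \right)} = 2$ ($s{\left(j \right)} = 2 \frac{j}{j} = 2 \cdot 1 = 2$)
$z = - \frac{1}{19712}$ ($z = \frac{1}{-96 - 19616} = \frac{1}{-19712} = - \frac{1}{19712} \approx -5.0731 \cdot 10^{-5}$)
$J = 2$ ($J = 2 + \left(\left(-1\right) 0\right)^{2} = 2 + 0^{2} = 2 + 0 = 2$)
$J \left(z + s{\left(86 \right)}\right) = 2 \left(- \frac{1}{19712} + 2\right) = 2 \cdot \frac{39423}{19712} = \frac{39423}{9856}$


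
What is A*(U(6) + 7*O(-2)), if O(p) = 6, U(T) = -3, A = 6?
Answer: 234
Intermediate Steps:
A*(U(6) + 7*O(-2)) = 6*(-3 + 7*6) = 6*(-3 + 42) = 6*39 = 234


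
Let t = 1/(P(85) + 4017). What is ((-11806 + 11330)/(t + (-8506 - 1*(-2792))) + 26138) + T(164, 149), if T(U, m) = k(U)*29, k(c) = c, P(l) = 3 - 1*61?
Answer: 99839636662/3231675 ≈ 30894.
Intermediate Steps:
P(l) = -58 (P(l) = 3 - 61 = -58)
t = 1/3959 (t = 1/(-58 + 4017) = 1/3959 ≈ 0.00025259)
T(U, m) = 29*U (T(U, m) = U*29 = 29*U)
((-11806 + 11330)/(t + (-8506 - 1*(-2792))) + 26138) + T(164, 149) = ((-11806 + 11330)/(1/3959 + (-8506 - 1*(-2792))) + 26138) + 29*164 = (-476/(1/3959 + (-8506 + 2792)) + 26138) + 4756 = (-476/(1/3959 - 5714) + 26138) + 4756 = (-476/(-22621725/3959) + 26138) + 4756 = (-476*(-3959/22621725) + 26138) + 4756 = (269212/3231675 + 26138) + 4756 = 84469790362/3231675 + 4756 = 99839636662/3231675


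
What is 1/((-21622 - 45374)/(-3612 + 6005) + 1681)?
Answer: 2393/3955637 ≈ 0.00060496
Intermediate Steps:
1/((-21622 - 45374)/(-3612 + 6005) + 1681) = 1/(-66996/2393 + 1681) = 1/(3955637/2393) = 2393/3955637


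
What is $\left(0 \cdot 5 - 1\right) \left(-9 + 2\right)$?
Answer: $7$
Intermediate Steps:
$\left(0 \cdot 5 - 1\right) \left(-9 + 2\right) = \left(0 - 1\right) \left(-7\right) = \left(-1\right) \left(-7\right) = 7$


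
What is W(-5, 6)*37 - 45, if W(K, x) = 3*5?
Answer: 510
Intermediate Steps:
W(K, x) = 15
W(-5, 6)*37 - 45 = 15*37 - 45 = 555 - 45 = 510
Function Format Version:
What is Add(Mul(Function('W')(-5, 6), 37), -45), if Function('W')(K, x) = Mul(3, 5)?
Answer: 510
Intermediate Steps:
Function('W')(K, x) = 15
Add(Mul(Function('W')(-5, 6), 37), -45) = Add(Mul(15, 37), -45) = Add(555, -45) = 510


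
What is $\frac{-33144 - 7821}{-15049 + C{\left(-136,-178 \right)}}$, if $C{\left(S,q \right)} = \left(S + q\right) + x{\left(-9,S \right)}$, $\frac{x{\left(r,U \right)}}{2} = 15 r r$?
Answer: $\frac{13655}{4311} \approx 3.1675$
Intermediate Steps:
$x{\left(r,U \right)} = 30 r^{2}$ ($x{\left(r,U \right)} = 2 \cdot 15 r r = 2 \cdot 15 r^{2} = 30 r^{2}$)
$C{\left(S,q \right)} = 2430 + S + q$ ($C{\left(S,q \right)} = \left(S + q\right) + 30 \left(-9\right)^{2} = \left(S + q\right) + 30 \cdot 81 = \left(S + q\right) + 2430 = 2430 + S + q$)
$\frac{-33144 - 7821}{-15049 + C{\left(-136,-178 \right)}} = \frac{-33144 - 7821}{-15049 - -2116} = - \frac{40965}{-15049 + 2116} = - \frac{40965}{-12933} = \left(-40965\right) \left(- \frac{1}{12933}\right) = \frac{13655}{4311}$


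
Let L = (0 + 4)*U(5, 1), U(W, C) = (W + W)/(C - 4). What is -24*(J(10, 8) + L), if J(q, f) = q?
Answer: 80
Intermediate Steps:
U(W, C) = 2*W/(-4 + C) (U(W, C) = (2*W)/(-4 + C) = 2*W/(-4 + C))
L = -40/3 (L = (0 + 4)*(2*5/(-4 + 1)) = 4*(2*5/(-3)) = 4*(2*5*(-⅓)) = 4*(-10/3) = -40/3 ≈ -13.333)
-24*(J(10, 8) + L) = -24*(10 - 40/3) = -24*(-10/3) = 80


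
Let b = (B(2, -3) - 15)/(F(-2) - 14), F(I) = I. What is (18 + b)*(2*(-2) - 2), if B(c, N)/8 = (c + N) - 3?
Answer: -1005/8 ≈ -125.63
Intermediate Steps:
B(c, N) = -24 + 8*N + 8*c (B(c, N) = 8*((c + N) - 3) = 8*((N + c) - 3) = 8*(-3 + N + c) = -24 + 8*N + 8*c)
b = 47/16 (b = ((-24 + 8*(-3) + 8*2) - 15)/(-2 - 14) = ((-24 - 24 + 16) - 15)/(-16) = (-32 - 15)*(-1/16) = -47*(-1/16) = 47/16 ≈ 2.9375)
(18 + b)*(2*(-2) - 2) = (18 + 47/16)*(2*(-2) - 2) = 335*(-4 - 2)/16 = (335/16)*(-6) = -1005/8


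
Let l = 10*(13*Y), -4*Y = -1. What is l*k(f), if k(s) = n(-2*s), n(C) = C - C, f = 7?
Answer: 0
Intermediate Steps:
Y = ¼ (Y = -¼*(-1) = ¼ ≈ 0.25000)
l = 65/2 (l = 10*(13*(¼)) = 10*(13/4) = 65/2 ≈ 32.500)
n(C) = 0
k(s) = 0
l*k(f) = (65/2)*0 = 0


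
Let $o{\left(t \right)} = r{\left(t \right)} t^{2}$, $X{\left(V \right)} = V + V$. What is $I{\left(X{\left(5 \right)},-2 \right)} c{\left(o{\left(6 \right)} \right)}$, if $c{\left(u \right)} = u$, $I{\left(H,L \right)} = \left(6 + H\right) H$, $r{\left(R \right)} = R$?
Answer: $34560$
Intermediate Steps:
$X{\left(V \right)} = 2 V$
$I{\left(H,L \right)} = H \left(6 + H\right)$
$o{\left(t \right)} = t^{3}$ ($o{\left(t \right)} = t t^{2} = t^{3}$)
$I{\left(X{\left(5 \right)},-2 \right)} c{\left(o{\left(6 \right)} \right)} = 2 \cdot 5 \left(6 + 2 \cdot 5\right) 6^{3} = 10 \left(6 + 10\right) 216 = 10 \cdot 16 \cdot 216 = 160 \cdot 216 = 34560$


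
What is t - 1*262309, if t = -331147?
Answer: -593456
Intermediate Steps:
t - 1*262309 = -331147 - 1*262309 = -331147 - 262309 = -593456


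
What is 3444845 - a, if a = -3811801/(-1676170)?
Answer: 5774142031849/1676170 ≈ 3.4448e+6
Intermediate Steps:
a = 3811801/1676170 (a = -3811801*(-1/1676170) = 3811801/1676170 ≈ 2.2741)
3444845 - a = 3444845 - 1*3811801/1676170 = 3444845 - 3811801/1676170 = 5774142031849/1676170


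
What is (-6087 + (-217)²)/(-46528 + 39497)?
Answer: -41002/7031 ≈ -5.8316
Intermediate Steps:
(-6087 + (-217)²)/(-46528 + 39497) = (-6087 + 47089)/(-7031) = 41002*(-1/7031) = -41002/7031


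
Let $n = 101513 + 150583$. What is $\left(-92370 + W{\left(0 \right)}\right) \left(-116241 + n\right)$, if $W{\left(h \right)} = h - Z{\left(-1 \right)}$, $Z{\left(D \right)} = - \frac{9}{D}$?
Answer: $-12550149045$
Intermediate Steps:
$n = 252096$
$W{\left(h \right)} = -9 + h$ ($W{\left(h \right)} = h - - \frac{9}{-1} = h - \left(-9\right) \left(-1\right) = h - 9 = -9 + h$)
$\left(-92370 + W{\left(0 \right)}\right) \left(-116241 + n\right) = \left(-92370 + \left(-9 + 0\right)\right) \left(-116241 + 252096\right) = \left(-92370 - 9\right) 135855 = \left(-92379\right) 135855 = -12550149045$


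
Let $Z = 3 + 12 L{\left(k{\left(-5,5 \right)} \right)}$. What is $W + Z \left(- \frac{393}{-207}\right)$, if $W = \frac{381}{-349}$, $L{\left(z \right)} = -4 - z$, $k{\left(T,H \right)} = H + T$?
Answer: $- \frac{694548}{8027} \approx -86.526$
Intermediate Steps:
$Z = -45$ ($Z = 3 + 12 \left(-4 - \left(5 - 5\right)\right) = 3 + 12 \left(-4 - 0\right) = 3 + 12 \left(-4 + 0\right) = 3 + 12 \left(-4\right) = 3 - 48 = -45$)
$W = - \frac{381}{349}$ ($W = 381 \left(- \frac{1}{349}\right) = - \frac{381}{349} \approx -1.0917$)
$W + Z \left(- \frac{393}{-207}\right) = - \frac{381}{349} - 45 \left(- \frac{393}{-207}\right) = - \frac{381}{349} - 45 \left(\left(-393\right) \left(- \frac{1}{207}\right)\right) = - \frac{381}{349} - \frac{1965}{23} = - \frac{694548}{8027}$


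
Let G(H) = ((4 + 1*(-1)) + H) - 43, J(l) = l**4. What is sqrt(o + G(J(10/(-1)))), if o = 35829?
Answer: sqrt(45789) ≈ 213.98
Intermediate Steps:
G(H) = -40 + H (G(H) = ((4 - 1) + H) - 43 = (3 + H) - 43 = -40 + H)
sqrt(o + G(J(10/(-1)))) = sqrt(35829 + (-40 + (10/(-1))**4)) = sqrt(35829 + (-40 + (10*(-1))**4)) = sqrt(35829 + (-40 + (-10)**4)) = sqrt(35829 + (-40 + 10000)) = sqrt(35829 + 9960) = sqrt(45789)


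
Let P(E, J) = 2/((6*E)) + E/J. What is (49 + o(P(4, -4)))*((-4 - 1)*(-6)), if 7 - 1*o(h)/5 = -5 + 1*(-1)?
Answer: 3420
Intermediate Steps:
P(E, J) = 1/(3*E) + E/J (P(E, J) = 2*(1/(6*E)) + E/J = 1/(3*E) + E/J)
o(h) = 65 (o(h) = 35 - 5*(-5 + 1*(-1)) = 35 - 5*(-5 - 1) = 35 - 5*(-6) = 35 + 30 = 65)
(49 + o(P(4, -4)))*((-4 - 1)*(-6)) = (49 + 65)*((-4 - 1)*(-6)) = 114*(-5*(-6)) = 114*30 = 3420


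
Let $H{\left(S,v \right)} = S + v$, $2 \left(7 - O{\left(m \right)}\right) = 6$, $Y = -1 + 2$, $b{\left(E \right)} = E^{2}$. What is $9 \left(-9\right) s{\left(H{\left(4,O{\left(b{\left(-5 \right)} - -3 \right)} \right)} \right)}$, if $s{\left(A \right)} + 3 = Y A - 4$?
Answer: $-81$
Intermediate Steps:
$Y = 1$
$O{\left(m \right)} = 4$ ($O{\left(m \right)} = 7 - 3 = 4$)
$s{\left(A \right)} = -7 + A$ ($s{\left(A \right)} = -3 + \left(1 A - 4\right) = -3 + \left(A - 4\right) = -3 + \left(-4 + A\right) = -7 + A$)
$9 \left(-9\right) s{\left(H{\left(4,O{\left(b{\left(-5 \right)} - -3 \right)} \right)} \right)} = 9 \left(-9\right) \left(-7 + \left(4 + 4\right)\right) = - 81 \left(-7 + 8\right) = \left(-81\right) 1 = -81$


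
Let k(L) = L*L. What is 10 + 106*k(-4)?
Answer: 1706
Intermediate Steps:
k(L) = L²
10 + 106*k(-4) = 10 + 106*(-4)² = 10 + 106*16 = 10 + 1696 = 1706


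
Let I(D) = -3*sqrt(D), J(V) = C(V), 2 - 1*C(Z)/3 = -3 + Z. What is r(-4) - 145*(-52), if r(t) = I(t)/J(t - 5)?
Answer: 7540 - I/7 ≈ 7540.0 - 0.14286*I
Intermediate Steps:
C(Z) = 15 - 3*Z (C(Z) = 6 - 3*(-3 + Z) = 6 + (9 - 3*Z) = 15 - 3*Z)
J(V) = 15 - 3*V
r(t) = -3*sqrt(t)/(30 - 3*t) (r(t) = (-3*sqrt(t))/(15 - 3*(t - 5)) = (-3*sqrt(t))/(15 - 3*(-5 + t)) = (-3*sqrt(t))/(15 + (15 - 3*t)) = (-3*sqrt(t))/(30 - 3*t) = -3*sqrt(t)/(30 - 3*t))
r(-4) - 145*(-52) = sqrt(-4)/(-10 - 4) - 145*(-52) = (2*I)/(-14) + 7540 = (2*I)*(-1/14) + 7540 = -I/7 + 7540 = 7540 - I/7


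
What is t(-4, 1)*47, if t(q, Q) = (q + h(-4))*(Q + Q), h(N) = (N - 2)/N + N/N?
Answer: -141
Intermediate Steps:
h(N) = 1 + (-2 + N)/N (h(N) = (-2 + N)/N + 1 = 1 + (-2 + N)/N)
t(q, Q) = 2*Q*(5/2 + q) (t(q, Q) = (q + (2 - 2/(-4)))*(Q + Q) = (q + (2 - 2*(-¼)))*(2*Q) = (q + (2 + ½))*(2*Q) = (q + 5/2)*(2*Q) = (5/2 + q)*(2*Q) = 2*Q*(5/2 + q))
t(-4, 1)*47 = (1*(5 + 2*(-4)))*47 = (1*(5 - 8))*47 = (1*(-3))*47 = -3*47 = -141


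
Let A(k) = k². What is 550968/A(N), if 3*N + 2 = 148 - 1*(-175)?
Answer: 550968/11449 ≈ 48.124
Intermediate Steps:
N = 107 (N = -⅔ + (148 - 1*(-175))/3 = -⅔ + (148 + 175)/3 = -⅔ + (⅓)*323 = -⅔ + 323/3 = 107)
550968/A(N) = 550968/(107²) = 550968/11449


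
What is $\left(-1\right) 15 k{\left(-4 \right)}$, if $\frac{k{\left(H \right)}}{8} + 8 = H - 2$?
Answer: $1680$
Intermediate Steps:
$k{\left(H \right)} = -80 + 8 H$ ($k{\left(H \right)} = -64 + 8 \left(H - 2\right) = -64 + 8 \left(-2 + H\right) = -64 + \left(-16 + 8 H\right) = -80 + 8 H$)
$\left(-1\right) 15 k{\left(-4 \right)} = \left(-1\right) 15 \left(-80 + 8 \left(-4\right)\right) = - 15 \left(-80 - 32\right) = \left(-15\right) \left(-112\right) = 1680$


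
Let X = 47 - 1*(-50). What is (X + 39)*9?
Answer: 1224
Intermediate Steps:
X = 97 (X = 47 + 50 = 97)
(X + 39)*9 = (97 + 39)*9 = 136*9 = 1224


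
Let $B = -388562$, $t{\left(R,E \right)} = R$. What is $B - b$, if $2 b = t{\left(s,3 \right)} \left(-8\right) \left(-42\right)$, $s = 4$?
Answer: $-389234$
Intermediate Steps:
$b = 672$ ($b = \frac{4 \left(-8\right) \left(-42\right)}{2} = \frac{\left(-32\right) \left(-42\right)}{2} = \frac{1}{2} \cdot 1344 = 672$)
$B - b = -388562 - 672 = -389234$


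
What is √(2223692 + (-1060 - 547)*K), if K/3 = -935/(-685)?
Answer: √41612965949/137 ≈ 1489.0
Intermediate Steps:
K = 561/137 (K = 3*(-935/(-685)) = 3*(-935*(-1/685)) = 3*(187/137) = 561/137 ≈ 4.0949)
√(2223692 + (-1060 - 547)*K) = √(2223692 + (-1060 - 547)*(561/137)) = √(2223692 - 1607*561/137) = √(2223692 - 901527/137) = √(303744277/137) = √41612965949/137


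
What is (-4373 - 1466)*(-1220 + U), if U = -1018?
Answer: 13067682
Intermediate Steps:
(-4373 - 1466)*(-1220 + U) = (-4373 - 1466)*(-1220 - 1018) = -5839*(-2238) = 13067682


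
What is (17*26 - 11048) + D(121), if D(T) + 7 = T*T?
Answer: 4028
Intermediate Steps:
D(T) = -7 + T**2 (D(T) = -7 + T*T = -7 + T**2)
(17*26 - 11048) + D(121) = (17*26 - 11048) + (-7 + 121**2) = (442 - 11048) + (-7 + 14641) = -10606 + 14634 = 4028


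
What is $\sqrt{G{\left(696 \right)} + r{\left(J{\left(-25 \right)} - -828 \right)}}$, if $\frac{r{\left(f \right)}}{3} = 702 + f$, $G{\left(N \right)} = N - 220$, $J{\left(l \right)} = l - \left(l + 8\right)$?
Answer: $\sqrt{5042} \approx 71.007$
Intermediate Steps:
$J{\left(l \right)} = -8$ ($J{\left(l \right)} = l - \left(8 + l\right) = -8$)
$G{\left(N \right)} = -220 + N$ ($G{\left(N \right)} = N - 220 = -220 + N$)
$r{\left(f \right)} = 2106 + 3 f$ ($r{\left(f \right)} = 3 \left(702 + f\right) = 2106 + 3 f$)
$\sqrt{G{\left(696 \right)} + r{\left(J{\left(-25 \right)} - -828 \right)}} = \sqrt{\left(-220 + 696\right) + \left(2106 + 3 \left(-8 - -828\right)\right)} = \sqrt{476 + \left(2106 + 3 \left(-8 + 828\right)\right)} = \sqrt{476 + \left(2106 + 3 \cdot 820\right)} = \sqrt{476 + \left(2106 + 2460\right)} = \sqrt{476 + 4566} = \sqrt{5042}$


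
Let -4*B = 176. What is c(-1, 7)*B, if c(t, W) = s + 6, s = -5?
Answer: -44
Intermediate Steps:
c(t, W) = 1 (c(t, W) = -5 + 6 = 1)
B = -44 (B = -¼*176 = -44)
c(-1, 7)*B = 1*(-44) = -44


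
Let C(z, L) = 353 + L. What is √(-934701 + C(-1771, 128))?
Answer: 2*I*√233555 ≈ 966.55*I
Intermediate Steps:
√(-934701 + C(-1771, 128)) = √(-934701 + (353 + 128)) = √(-934701 + 481) = √(-934220) = 2*I*√233555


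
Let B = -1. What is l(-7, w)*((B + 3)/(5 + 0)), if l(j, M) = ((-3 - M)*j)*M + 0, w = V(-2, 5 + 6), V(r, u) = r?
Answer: -28/5 ≈ -5.6000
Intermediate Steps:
w = -2
l(j, M) = M*j*(-3 - M) (l(j, M) = (j*(-3 - M))*M + 0 = M*j*(-3 - M) + 0 = M*j*(-3 - M))
l(-7, w)*((B + 3)/(5 + 0)) = (-1*(-2)*(-7)*(3 - 2))*((-1 + 3)/(5 + 0)) = (-1*(-2)*(-7)*1)*(2/5) = -28/5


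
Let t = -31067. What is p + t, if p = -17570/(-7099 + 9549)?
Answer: -1087596/35 ≈ -31074.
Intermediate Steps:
p = -251/35 (p = -17570/2450 = -17570*1/2450 = -251/35 ≈ -7.1714)
p + t = -251/35 - 31067 = -1087596/35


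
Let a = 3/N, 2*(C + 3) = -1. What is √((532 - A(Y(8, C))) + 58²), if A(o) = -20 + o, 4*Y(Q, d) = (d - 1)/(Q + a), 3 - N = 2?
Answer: 7*√154726/44 ≈ 62.579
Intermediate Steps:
N = 1 (N = 3 - 1*2 = 3 - 2 = 1)
C = -7/2 (C = -3 + (½)*(-1) = -3 - ½ = -7/2 ≈ -3.5000)
a = 3 (a = 3/1 = 3*1 = 3)
Y(Q, d) = (-1 + d)/(4*(3 + Q)) (Y(Q, d) = ((d - 1)/(Q + 3))/4 = ((-1 + d)/(3 + Q))/4 = (-1 + d)/(4*(3 + Q)))
√((532 - A(Y(8, C))) + 58²) = √((532 - (-20 + (-1 - 7/2)/(4*(3 + 8)))) + 58²) = √((532 - (-20 + (¼)*(-9/2)/11)) + 3364) = √((532 - (-20 + (¼)*(1/11)*(-9/2))) + 3364) = √((532 - (-20 - 9/88)) + 3364) = √((532 - 1*(-1769/88)) + 3364) = √((532 + 1769/88) + 3364) = √(48585/88 + 3364) = √(344617/88) = 7*√154726/44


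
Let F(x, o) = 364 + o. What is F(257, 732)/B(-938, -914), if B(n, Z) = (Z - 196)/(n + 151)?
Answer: 431276/555 ≈ 777.07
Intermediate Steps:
B(n, Z) = (-196 + Z)/(151 + n)
F(257, 732)/B(-938, -914) = (364 + 732)/(((-196 - 914)/(151 - 938))) = 1096/((-1110/(-787))) = 1096/((-1/787*(-1110))) = 1096/(1110/787) = 1096*(787/1110) = 431276/555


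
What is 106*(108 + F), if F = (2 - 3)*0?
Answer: 11448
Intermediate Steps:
F = 0 (F = -1*0 = 0)
106*(108 + F) = 106*(108 + 0) = 106*108 = 11448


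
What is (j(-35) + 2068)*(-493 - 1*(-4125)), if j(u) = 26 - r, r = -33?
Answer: 7725264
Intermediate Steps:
j(u) = 59 (j(u) = 26 - 1*(-33) = 26 + 33 = 59)
(j(-35) + 2068)*(-493 - 1*(-4125)) = (59 + 2068)*(-493 - 1*(-4125)) = 2127*(-493 + 4125) = 2127*3632 = 7725264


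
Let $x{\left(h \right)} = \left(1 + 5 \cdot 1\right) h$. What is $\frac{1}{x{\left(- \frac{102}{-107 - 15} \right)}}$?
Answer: $\frac{61}{306} \approx 0.19935$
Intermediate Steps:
$x{\left(h \right)} = 6 h$ ($x{\left(h \right)} = \left(1 + 5\right) h = 6 h$)
$\frac{1}{x{\left(- \frac{102}{-107 - 15} \right)}} = \frac{1}{6 \left(- \frac{102}{-107 - 15}\right)} = \frac{1}{6 \left(- \frac{102}{-122}\right)} = \frac{1}{6 \left(\left(-102\right) \left(- \frac{1}{122}\right)\right)} = \frac{1}{6 \cdot \frac{51}{61}} = \frac{1}{\frac{306}{61}} = \frac{61}{306}$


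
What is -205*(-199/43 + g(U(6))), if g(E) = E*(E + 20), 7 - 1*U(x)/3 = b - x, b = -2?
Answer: -25743080/43 ≈ -5.9868e+5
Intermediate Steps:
U(x) = 27 + 3*x (U(x) = 21 - 3*(-2 - x) = 21 + (6 + 3*x) = 27 + 3*x)
g(E) = E*(20 + E)
-205*(-199/43 + g(U(6))) = -205*(-199/43 + (27 + 3*6)*(20 + (27 + 3*6))) = -205*(-199*1/43 + (27 + 18)*(20 + (27 + 18))) = -205*(-199/43 + 45*(20 + 45)) = -205*(-199/43 + 45*65) = -205*(-199/43 + 2925) = -205*125576/43 = -25743080/43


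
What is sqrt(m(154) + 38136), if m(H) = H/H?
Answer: sqrt(38137) ≈ 195.29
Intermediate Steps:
m(H) = 1
sqrt(m(154) + 38136) = sqrt(1 + 38136) = sqrt(38137)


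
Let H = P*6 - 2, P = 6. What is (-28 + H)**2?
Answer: 36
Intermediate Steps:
H = 34 (H = 6*6 - 2 = 36 - 2 = 34)
(-28 + H)**2 = (-28 + 34)**2 = 6**2 = 36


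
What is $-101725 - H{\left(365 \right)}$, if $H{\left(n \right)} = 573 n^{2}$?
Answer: $-76439650$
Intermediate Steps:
$-101725 - H{\left(365 \right)} = -101725 - 573 \cdot 365^{2} = -101725 - 573 \cdot 133225 = -101725 - 76337925 = -76439650$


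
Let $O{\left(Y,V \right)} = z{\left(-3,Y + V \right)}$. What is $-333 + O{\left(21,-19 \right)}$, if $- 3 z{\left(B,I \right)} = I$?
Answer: $- \frac{1001}{3} \approx -333.67$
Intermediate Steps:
$z{\left(B,I \right)} = - \frac{I}{3}$
$O{\left(Y,V \right)} = - \frac{V}{3} - \frac{Y}{3}$ ($O{\left(Y,V \right)} = - \frac{Y + V}{3} = - \frac{V + Y}{3} = - \frac{V}{3} - \frac{Y}{3}$)
$-333 + O{\left(21,-19 \right)} = -333 - \frac{2}{3} = - \frac{1001}{3}$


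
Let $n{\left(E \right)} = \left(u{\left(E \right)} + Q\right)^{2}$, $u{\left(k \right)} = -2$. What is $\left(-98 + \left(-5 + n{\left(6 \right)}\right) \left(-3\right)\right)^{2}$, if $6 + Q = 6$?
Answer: $9025$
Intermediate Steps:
$Q = 0$ ($Q = -6 + 6 = 0$)
$n{\left(E \right)} = 4$ ($n{\left(E \right)} = \left(-2 + 0\right)^{2} = \left(-2\right)^{2} = 4$)
$\left(-98 + \left(-5 + n{\left(6 \right)}\right) \left(-3\right)\right)^{2} = \left(-98 + \left(-5 + 4\right) \left(-3\right)\right)^{2} = \left(-98 - -3\right)^{2} = \left(-98 + 3\right)^{2} = \left(-95\right)^{2} = 9025$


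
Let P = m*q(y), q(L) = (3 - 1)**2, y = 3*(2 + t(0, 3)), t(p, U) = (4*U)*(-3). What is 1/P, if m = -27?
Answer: -1/108 ≈ -0.0092593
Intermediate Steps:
t(p, U) = -12*U
y = -102 (y = 3*(2 - 12*3) = 3*(2 - 36) = 3*(-34) = -102)
q(L) = 4 (q(L) = 2**2 = 4)
P = -108 (P = -27*4 = -108)
1/P = 1/(-108) = -1/108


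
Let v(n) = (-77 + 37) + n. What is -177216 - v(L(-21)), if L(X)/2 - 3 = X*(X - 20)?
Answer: -178904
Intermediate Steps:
L(X) = 6 + 2*X*(-20 + X) (L(X) = 6 + 2*(X*(X - 20)) = 6 + 2*(X*(-20 + X)) = 6 + 2*X*(-20 + X))
v(n) = -40 + n
-177216 - v(L(-21)) = -177216 - (-40 + (6 - 40*(-21) + 2*(-21)²)) = -177216 - (-40 + (6 + 840 + 2*441)) = -177216 - (-40 + (6 + 840 + 882)) = -177216 - (-40 + 1728) = -177216 - 1*1688 = -177216 - 1688 = -178904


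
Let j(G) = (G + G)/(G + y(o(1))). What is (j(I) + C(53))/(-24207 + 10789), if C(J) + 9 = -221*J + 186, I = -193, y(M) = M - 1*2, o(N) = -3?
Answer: 1141871/1328382 ≈ 0.85960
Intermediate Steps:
y(M) = -2 + M (y(M) = M - 2 = -2 + M)
j(G) = 2*G/(-5 + G) (j(G) = (G + G)/(G + (-2 - 3)) = (2*G)/(G - 5) = (2*G)/(-5 + G) = 2*G/(-5 + G))
C(J) = 177 - 221*J (C(J) = -9 + (-221*J + 186) = -9 + (186 - 221*J) = 177 - 221*J)
(j(I) + C(53))/(-24207 + 10789) = (2*(-193)/(-5 - 193) + (177 - 221*53))/(-24207 + 10789) = (2*(-193)/(-198) + (177 - 11713))/(-13418) = (2*(-193)*(-1/198) - 11536)*(-1/13418) = (193/99 - 11536)*(-1/13418) = -1141871/99*(-1/13418) = 1141871/1328382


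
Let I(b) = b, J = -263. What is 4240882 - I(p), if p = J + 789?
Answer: 4240356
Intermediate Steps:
p = 526 (p = -263 + 789 = 526)
4240882 - I(p) = 4240882 - 1*526 = 4240882 - 526 = 4240356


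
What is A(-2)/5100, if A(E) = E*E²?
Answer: -2/1275 ≈ -0.0015686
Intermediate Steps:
A(E) = E³
A(-2)/5100 = (-2)³/5100 = -8*1/5100 = -2/1275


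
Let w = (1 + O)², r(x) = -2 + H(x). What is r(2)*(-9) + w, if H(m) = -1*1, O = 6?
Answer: 76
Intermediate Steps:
H(m) = -1
r(x) = -3 (r(x) = -2 - 1 = -3)
w = 49 (w = (1 + 6)² = 7² = 49)
r(2)*(-9) + w = -3*(-9) + 49 = 27 + 49 = 76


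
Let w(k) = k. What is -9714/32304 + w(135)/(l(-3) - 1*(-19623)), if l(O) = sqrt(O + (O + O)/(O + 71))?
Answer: (-1619*sqrt(3570) + 1055455098*I)/(5384*(sqrt(3570) - 667182*I)) ≈ -0.29383 - 6.1611e-7*I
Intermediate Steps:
l(O) = sqrt(O + 2*O/(71 + O)) (l(O) = sqrt(O + (2*O)/(71 + O)) = sqrt(O + 2*O/(71 + O)))
-9714/32304 + w(135)/(l(-3) - 1*(-19623)) = -9714/32304 + 135/(sqrt(-3*(73 - 3)/(71 - 3)) - 1*(-19623)) = -9714*1/32304 + 135/(sqrt(-3*70/68) + 19623) = -1619/5384 + 135/(sqrt(-3*1/68*70) + 19623) = -1619/5384 + 135/(sqrt(-105/34) + 19623) = -1619/5384 + 135/(I*sqrt(3570)/34 + 19623) = -1619/5384 + 135/(19623 + I*sqrt(3570)/34)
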